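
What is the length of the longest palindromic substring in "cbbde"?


Input: "cbbde"
Checking substrings for palindromes:
  [1:3] "bb" (len 2) => palindrome
Longest palindromic substring: "bb" with length 2

2


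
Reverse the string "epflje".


Input: epflje
Reading characters right to left:
  Position 5: 'e'
  Position 4: 'j'
  Position 3: 'l'
  Position 2: 'f'
  Position 1: 'p'
  Position 0: 'e'
Reversed: ejlfpe

ejlfpe


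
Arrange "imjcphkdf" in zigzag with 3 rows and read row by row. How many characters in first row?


Zigzag "imjcphkdf" into 3 rows:
Placing characters:
  'i' => row 0
  'm' => row 1
  'j' => row 2
  'c' => row 1
  'p' => row 0
  'h' => row 1
  'k' => row 2
  'd' => row 1
  'f' => row 0
Rows:
  Row 0: "ipf"
  Row 1: "mchd"
  Row 2: "jk"
First row length: 3

3


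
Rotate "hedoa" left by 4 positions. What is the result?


Input: "hedoa", rotate left by 4
First 4 characters: "hedo"
Remaining characters: "a"
Concatenate remaining + first: "a" + "hedo" = "ahedo"

ahedo


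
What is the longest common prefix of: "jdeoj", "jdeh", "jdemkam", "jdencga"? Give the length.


Words: jdeoj, jdeh, jdemkam, jdencga
  Position 0: all 'j' => match
  Position 1: all 'd' => match
  Position 2: all 'e' => match
  Position 3: ('o', 'h', 'm', 'n') => mismatch, stop
LCP = "jde" (length 3)

3


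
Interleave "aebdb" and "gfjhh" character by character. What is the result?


Interleaving "aebdb" and "gfjhh":
  Position 0: 'a' from first, 'g' from second => "ag"
  Position 1: 'e' from first, 'f' from second => "ef"
  Position 2: 'b' from first, 'j' from second => "bj"
  Position 3: 'd' from first, 'h' from second => "dh"
  Position 4: 'b' from first, 'h' from second => "bh"
Result: agefbjdhbh

agefbjdhbh


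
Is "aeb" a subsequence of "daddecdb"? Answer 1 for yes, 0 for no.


Check if "aeb" is a subsequence of "daddecdb"
Greedy scan:
  Position 0 ('d'): no match needed
  Position 1 ('a'): matches sub[0] = 'a'
  Position 2 ('d'): no match needed
  Position 3 ('d'): no match needed
  Position 4 ('e'): matches sub[1] = 'e'
  Position 5 ('c'): no match needed
  Position 6 ('d'): no match needed
  Position 7 ('b'): matches sub[2] = 'b'
All 3 characters matched => is a subsequence

1


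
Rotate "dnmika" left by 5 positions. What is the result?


Input: "dnmika", rotate left by 5
First 5 characters: "dnmik"
Remaining characters: "a"
Concatenate remaining + first: "a" + "dnmik" = "adnmik"

adnmik


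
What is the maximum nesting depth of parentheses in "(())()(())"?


Input: "(())()(())"
Tracking depth:
  Position 0 '(': depth becomes 1
  Position 1 '(': depth becomes 2
  Position 2 ')': depth becomes 1
  Position 3 ')': depth becomes 0
  Position 4 '(': depth becomes 1
  Position 5 ')': depth becomes 0
  Position 6 '(': depth becomes 1
  Position 7 '(': depth becomes 2
  Position 8 ')': depth becomes 1
  Position 9 ')': depth becomes 0
Maximum depth reached: 2

2


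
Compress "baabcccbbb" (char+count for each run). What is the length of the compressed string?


Input: baabcccbbb
Runs:
  'b' x 1 => "b1"
  'a' x 2 => "a2"
  'b' x 1 => "b1"
  'c' x 3 => "c3"
  'b' x 3 => "b3"
Compressed: "b1a2b1c3b3"
Compressed length: 10

10


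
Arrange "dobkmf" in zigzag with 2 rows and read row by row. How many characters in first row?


Zigzag "dobkmf" into 2 rows:
Placing characters:
  'd' => row 0
  'o' => row 1
  'b' => row 0
  'k' => row 1
  'm' => row 0
  'f' => row 1
Rows:
  Row 0: "dbm"
  Row 1: "okf"
First row length: 3

3


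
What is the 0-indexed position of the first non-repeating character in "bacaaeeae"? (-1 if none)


Input: bacaaeeae
Character frequencies:
  'a': 4
  'b': 1
  'c': 1
  'e': 3
Scanning left to right for freq == 1:
  Position 0 ('b'): unique! => answer = 0

0


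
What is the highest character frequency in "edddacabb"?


Input: edddacabb
Character counts:
  'a': 2
  'b': 2
  'c': 1
  'd': 3
  'e': 1
Maximum frequency: 3

3


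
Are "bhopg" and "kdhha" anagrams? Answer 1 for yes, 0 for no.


Strings: "bhopg", "kdhha"
Sorted first:  bghop
Sorted second: adhhk
Differ at position 0: 'b' vs 'a' => not anagrams

0


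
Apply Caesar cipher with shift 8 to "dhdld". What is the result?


Caesar cipher: shift "dhdld" by 8
  'd' (pos 3) + 8 = pos 11 = 'l'
  'h' (pos 7) + 8 = pos 15 = 'p'
  'd' (pos 3) + 8 = pos 11 = 'l'
  'l' (pos 11) + 8 = pos 19 = 't'
  'd' (pos 3) + 8 = pos 11 = 'l'
Result: lpltl

lpltl


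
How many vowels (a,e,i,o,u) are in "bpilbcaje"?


Input: bpilbcaje
Checking each character:
  'b' at position 0: consonant
  'p' at position 1: consonant
  'i' at position 2: vowel (running total: 1)
  'l' at position 3: consonant
  'b' at position 4: consonant
  'c' at position 5: consonant
  'a' at position 6: vowel (running total: 2)
  'j' at position 7: consonant
  'e' at position 8: vowel (running total: 3)
Total vowels: 3

3


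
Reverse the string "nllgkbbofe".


Input: nllgkbbofe
Reading characters right to left:
  Position 9: 'e'
  Position 8: 'f'
  Position 7: 'o'
  Position 6: 'b'
  Position 5: 'b'
  Position 4: 'k'
  Position 3: 'g'
  Position 2: 'l'
  Position 1: 'l'
  Position 0: 'n'
Reversed: efobbkglln

efobbkglln


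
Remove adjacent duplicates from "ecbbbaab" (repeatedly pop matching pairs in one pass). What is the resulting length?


Input: ecbbbaab
Stack-based adjacent duplicate removal:
  Read 'e': push. Stack: e
  Read 'c': push. Stack: ec
  Read 'b': push. Stack: ecb
  Read 'b': matches stack top 'b' => pop. Stack: ec
  Read 'b': push. Stack: ecb
  Read 'a': push. Stack: ecba
  Read 'a': matches stack top 'a' => pop. Stack: ecb
  Read 'b': matches stack top 'b' => pop. Stack: ec
Final stack: "ec" (length 2)

2


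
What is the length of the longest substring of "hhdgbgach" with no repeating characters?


Input: "hhdgbgach"
Sliding window (track last position of each char):
  Position 0 ('h'): window [0,0] length 1 -- new best
  Position 1 ('h'): repeat (last at 0), move window start to 1
  Position 1 ('h'): window [1,1] length 1
  Position 2 ('d'): window [1,2] length 2 -- new best
  Position 3 ('g'): window [1,3] length 3 -- new best
  Position 4 ('b'): window [1,4] length 4 -- new best
  Position 5 ('g'): repeat (last at 3), move window start to 4
  Position 5 ('g'): window [4,5] length 2
  Position 6 ('a'): window [4,6] length 3
  Position 7 ('c'): window [4,7] length 4
  Position 8 ('h'): window [4,8] length 5 -- new best
Longest substring with no repeats: "bgach" with length 5

5


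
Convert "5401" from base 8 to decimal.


Input: "5401" in base 8
Positional expansion:
  Digit '5' (value 5) x 8^3 = 2560
  Digit '4' (value 4) x 8^2 = 256
  Digit '0' (value 0) x 8^1 = 0
  Digit '1' (value 1) x 8^0 = 1
Sum = 2817

2817


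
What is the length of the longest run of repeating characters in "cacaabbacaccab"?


Input: "cacaabbacaccab"
Scanning for longest run:
  Position 1 ('a'): new char, reset run to 1
  Position 2 ('c'): new char, reset run to 1
  Position 3 ('a'): new char, reset run to 1
  Position 4 ('a'): continues run of 'a', length=2
  Position 5 ('b'): new char, reset run to 1
  Position 6 ('b'): continues run of 'b', length=2
  Position 7 ('a'): new char, reset run to 1
  Position 8 ('c'): new char, reset run to 1
  Position 9 ('a'): new char, reset run to 1
  Position 10 ('c'): new char, reset run to 1
  Position 11 ('c'): continues run of 'c', length=2
  Position 12 ('a'): new char, reset run to 1
  Position 13 ('b'): new char, reset run to 1
Longest run: 'a' with length 2

2


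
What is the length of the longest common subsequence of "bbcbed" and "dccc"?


LCS of "bbcbed" and "dccc"
DP table:
           d    c    c    c
      0    0    0    0    0
  b   0    0    0    0    0
  b   0    0    0    0    0
  c   0    0    1    1    1
  b   0    0    1    1    1
  e   0    0    1    1    1
  d   0    1    1    1    1
LCS length = dp[6][4] = 1

1


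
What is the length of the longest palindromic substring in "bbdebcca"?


Input: "bbdebcca"
Checking substrings for palindromes:
  [0:2] "bb" (len 2) => palindrome
  [5:7] "cc" (len 2) => palindrome
Longest palindromic substring: "bb" with length 2

2


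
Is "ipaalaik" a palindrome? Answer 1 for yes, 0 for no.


Input: ipaalaik
Reversed: kialaapi
  Compare pos 0 ('i') with pos 7 ('k'): MISMATCH
  Compare pos 1 ('p') with pos 6 ('i'): MISMATCH
  Compare pos 2 ('a') with pos 5 ('a'): match
  Compare pos 3 ('a') with pos 4 ('l'): MISMATCH
Result: not a palindrome

0


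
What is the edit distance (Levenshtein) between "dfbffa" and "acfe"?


Computing edit distance: "dfbffa" -> "acfe"
DP table:
           a    c    f    e
      0    1    2    3    4
  d   1    1    2    3    4
  f   2    2    2    2    3
  b   3    3    3    3    3
  f   4    4    4    3    4
  f   5    5    5    4    4
  a   6    5    6    5    5
Edit distance = dp[6][4] = 5

5


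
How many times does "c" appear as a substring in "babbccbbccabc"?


Searching for "c" in "babbccbbccabc"
Scanning each position:
  Position 0: "b" => no
  Position 1: "a" => no
  Position 2: "b" => no
  Position 3: "b" => no
  Position 4: "c" => MATCH
  Position 5: "c" => MATCH
  Position 6: "b" => no
  Position 7: "b" => no
  Position 8: "c" => MATCH
  Position 9: "c" => MATCH
  Position 10: "a" => no
  Position 11: "b" => no
  Position 12: "c" => MATCH
Total occurrences: 5

5


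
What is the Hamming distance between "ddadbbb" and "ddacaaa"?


Comparing "ddadbbb" and "ddacaaa" position by position:
  Position 0: 'd' vs 'd' => same
  Position 1: 'd' vs 'd' => same
  Position 2: 'a' vs 'a' => same
  Position 3: 'd' vs 'c' => differ
  Position 4: 'b' vs 'a' => differ
  Position 5: 'b' vs 'a' => differ
  Position 6: 'b' vs 'a' => differ
Total differences (Hamming distance): 4

4


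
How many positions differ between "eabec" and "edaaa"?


Comparing "eabec" and "edaaa" position by position:
  Position 0: 'e' vs 'e' => same
  Position 1: 'a' vs 'd' => DIFFER
  Position 2: 'b' vs 'a' => DIFFER
  Position 3: 'e' vs 'a' => DIFFER
  Position 4: 'c' vs 'a' => DIFFER
Positions that differ: 4

4


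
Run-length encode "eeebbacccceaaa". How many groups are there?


Input: eeebbacccceaaa
Scanning for consecutive runs:
  Group 1: 'e' x 3 (positions 0-2)
  Group 2: 'b' x 2 (positions 3-4)
  Group 3: 'a' x 1 (positions 5-5)
  Group 4: 'c' x 4 (positions 6-9)
  Group 5: 'e' x 1 (positions 10-10)
  Group 6: 'a' x 3 (positions 11-13)
Total groups: 6

6


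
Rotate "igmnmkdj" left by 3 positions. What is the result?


Input: "igmnmkdj", rotate left by 3
First 3 characters: "igm"
Remaining characters: "nmkdj"
Concatenate remaining + first: "nmkdj" + "igm" = "nmkdjigm"

nmkdjigm


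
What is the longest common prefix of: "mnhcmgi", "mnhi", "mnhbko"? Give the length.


Words: mnhcmgi, mnhi, mnhbko
  Position 0: all 'm' => match
  Position 1: all 'n' => match
  Position 2: all 'h' => match
  Position 3: ('c', 'i', 'b') => mismatch, stop
LCP = "mnh" (length 3)

3


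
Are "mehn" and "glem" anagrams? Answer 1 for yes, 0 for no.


Strings: "mehn", "glem"
Sorted first:  ehmn
Sorted second: eglm
Differ at position 1: 'h' vs 'g' => not anagrams

0


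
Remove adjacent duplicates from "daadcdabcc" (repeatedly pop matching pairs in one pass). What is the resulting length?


Input: daadcdabcc
Stack-based adjacent duplicate removal:
  Read 'd': push. Stack: d
  Read 'a': push. Stack: da
  Read 'a': matches stack top 'a' => pop. Stack: d
  Read 'd': matches stack top 'd' => pop. Stack: (empty)
  Read 'c': push. Stack: c
  Read 'd': push. Stack: cd
  Read 'a': push. Stack: cda
  Read 'b': push. Stack: cdab
  Read 'c': push. Stack: cdabc
  Read 'c': matches stack top 'c' => pop. Stack: cdab
Final stack: "cdab" (length 4)

4


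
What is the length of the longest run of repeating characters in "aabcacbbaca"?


Input: "aabcacbbaca"
Scanning for longest run:
  Position 1 ('a'): continues run of 'a', length=2
  Position 2 ('b'): new char, reset run to 1
  Position 3 ('c'): new char, reset run to 1
  Position 4 ('a'): new char, reset run to 1
  Position 5 ('c'): new char, reset run to 1
  Position 6 ('b'): new char, reset run to 1
  Position 7 ('b'): continues run of 'b', length=2
  Position 8 ('a'): new char, reset run to 1
  Position 9 ('c'): new char, reset run to 1
  Position 10 ('a'): new char, reset run to 1
Longest run: 'a' with length 2

2


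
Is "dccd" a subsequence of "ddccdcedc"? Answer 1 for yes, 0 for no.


Check if "dccd" is a subsequence of "ddccdcedc"
Greedy scan:
  Position 0 ('d'): matches sub[0] = 'd'
  Position 1 ('d'): no match needed
  Position 2 ('c'): matches sub[1] = 'c'
  Position 3 ('c'): matches sub[2] = 'c'
  Position 4 ('d'): matches sub[3] = 'd'
  Position 5 ('c'): no match needed
  Position 6 ('e'): no match needed
  Position 7 ('d'): no match needed
  Position 8 ('c'): no match needed
All 4 characters matched => is a subsequence

1


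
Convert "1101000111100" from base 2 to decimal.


Input: "1101000111100" in base 2
Positional expansion:
  Digit '1' (value 1) x 2^12 = 4096
  Digit '1' (value 1) x 2^11 = 2048
  Digit '0' (value 0) x 2^10 = 0
  Digit '1' (value 1) x 2^9 = 512
  Digit '0' (value 0) x 2^8 = 0
  Digit '0' (value 0) x 2^7 = 0
  Digit '0' (value 0) x 2^6 = 0
  Digit '1' (value 1) x 2^5 = 32
  Digit '1' (value 1) x 2^4 = 16
  Digit '1' (value 1) x 2^3 = 8
  Digit '1' (value 1) x 2^2 = 4
  Digit '0' (value 0) x 2^1 = 0
  Digit '0' (value 0) x 2^0 = 0
Sum = 6716

6716


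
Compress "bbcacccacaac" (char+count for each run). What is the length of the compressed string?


Input: bbcacccacaac
Runs:
  'b' x 2 => "b2"
  'c' x 1 => "c1"
  'a' x 1 => "a1"
  'c' x 3 => "c3"
  'a' x 1 => "a1"
  'c' x 1 => "c1"
  'a' x 2 => "a2"
  'c' x 1 => "c1"
Compressed: "b2c1a1c3a1c1a2c1"
Compressed length: 16

16


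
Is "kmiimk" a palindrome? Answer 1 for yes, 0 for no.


Input: kmiimk
Reversed: kmiimk
  Compare pos 0 ('k') with pos 5 ('k'): match
  Compare pos 1 ('m') with pos 4 ('m'): match
  Compare pos 2 ('i') with pos 3 ('i'): match
Result: palindrome

1


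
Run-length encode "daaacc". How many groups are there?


Input: daaacc
Scanning for consecutive runs:
  Group 1: 'd' x 1 (positions 0-0)
  Group 2: 'a' x 3 (positions 1-3)
  Group 3: 'c' x 2 (positions 4-5)
Total groups: 3

3


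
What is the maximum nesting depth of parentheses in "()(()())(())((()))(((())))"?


Input: "()(()())(())((()))(((())))"
Tracking depth:
  Position 0 '(': depth becomes 1
  Position 1 ')': depth becomes 0
  Position 2 '(': depth becomes 1
  Position 3 '(': depth becomes 2
  Position 4 ')': depth becomes 1
  Position 5 '(': depth becomes 2
  Position 6 ')': depth becomes 1
  Position 7 ')': depth becomes 0
  Position 8 '(': depth becomes 1
  Position 9 '(': depth becomes 2
  Position 10 ')': depth becomes 1
  Position 11 ')': depth becomes 0
  Position 12 '(': depth becomes 1
  Position 13 '(': depth becomes 2
  Position 14 '(': depth becomes 3
  Position 15 ')': depth becomes 2
  Position 16 ')': depth becomes 1
  Position 17 ')': depth becomes 0
  Position 18 '(': depth becomes 1
  Position 19 '(': depth becomes 2
  Position 20 '(': depth becomes 3
  Position 21 '(': depth becomes 4
  Position 22 ')': depth becomes 3
  Position 23 ')': depth becomes 2
  Position 24 ')': depth becomes 1
  Position 25 ')': depth becomes 0
Maximum depth reached: 4

4


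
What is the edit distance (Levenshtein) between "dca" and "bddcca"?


Computing edit distance: "dca" -> "bddcca"
DP table:
           b    d    d    c    c    a
      0    1    2    3    4    5    6
  d   1    1    1    2    3    4    5
  c   2    2    2    2    2    3    4
  a   3    3    3    3    3    3    3
Edit distance = dp[3][6] = 3

3


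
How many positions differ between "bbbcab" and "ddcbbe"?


Comparing "bbbcab" and "ddcbbe" position by position:
  Position 0: 'b' vs 'd' => DIFFER
  Position 1: 'b' vs 'd' => DIFFER
  Position 2: 'b' vs 'c' => DIFFER
  Position 3: 'c' vs 'b' => DIFFER
  Position 4: 'a' vs 'b' => DIFFER
  Position 5: 'b' vs 'e' => DIFFER
Positions that differ: 6

6


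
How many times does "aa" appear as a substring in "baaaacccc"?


Searching for "aa" in "baaaacccc"
Scanning each position:
  Position 0: "ba" => no
  Position 1: "aa" => MATCH
  Position 2: "aa" => MATCH
  Position 3: "aa" => MATCH
  Position 4: "ac" => no
  Position 5: "cc" => no
  Position 6: "cc" => no
  Position 7: "cc" => no
Total occurrences: 3

3


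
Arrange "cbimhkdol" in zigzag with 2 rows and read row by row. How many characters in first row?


Zigzag "cbimhkdol" into 2 rows:
Placing characters:
  'c' => row 0
  'b' => row 1
  'i' => row 0
  'm' => row 1
  'h' => row 0
  'k' => row 1
  'd' => row 0
  'o' => row 1
  'l' => row 0
Rows:
  Row 0: "cihdl"
  Row 1: "bmko"
First row length: 5

5


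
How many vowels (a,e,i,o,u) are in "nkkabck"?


Input: nkkabck
Checking each character:
  'n' at position 0: consonant
  'k' at position 1: consonant
  'k' at position 2: consonant
  'a' at position 3: vowel (running total: 1)
  'b' at position 4: consonant
  'c' at position 5: consonant
  'k' at position 6: consonant
Total vowels: 1

1


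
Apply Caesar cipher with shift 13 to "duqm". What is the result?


Caesar cipher: shift "duqm" by 13
  'd' (pos 3) + 13 = pos 16 = 'q'
  'u' (pos 20) + 13 = pos 7 = 'h'
  'q' (pos 16) + 13 = pos 3 = 'd'
  'm' (pos 12) + 13 = pos 25 = 'z'
Result: qhdz

qhdz


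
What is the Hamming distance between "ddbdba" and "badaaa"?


Comparing "ddbdba" and "badaaa" position by position:
  Position 0: 'd' vs 'b' => differ
  Position 1: 'd' vs 'a' => differ
  Position 2: 'b' vs 'd' => differ
  Position 3: 'd' vs 'a' => differ
  Position 4: 'b' vs 'a' => differ
  Position 5: 'a' vs 'a' => same
Total differences (Hamming distance): 5

5


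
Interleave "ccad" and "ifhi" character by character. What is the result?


Interleaving "ccad" and "ifhi":
  Position 0: 'c' from first, 'i' from second => "ci"
  Position 1: 'c' from first, 'f' from second => "cf"
  Position 2: 'a' from first, 'h' from second => "ah"
  Position 3: 'd' from first, 'i' from second => "di"
Result: cicfahdi

cicfahdi


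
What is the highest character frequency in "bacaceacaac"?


Input: bacaceacaac
Character counts:
  'a': 5
  'b': 1
  'c': 4
  'e': 1
Maximum frequency: 5

5


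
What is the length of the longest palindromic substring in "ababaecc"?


Input: "ababaecc"
Checking substrings for palindromes:
  [0:5] "ababa" (len 5) => palindrome
  [0:3] "aba" (len 3) => palindrome
  [1:4] "bab" (len 3) => palindrome
  [2:5] "aba" (len 3) => palindrome
  [6:8] "cc" (len 2) => palindrome
Longest palindromic substring: "ababa" with length 5

5


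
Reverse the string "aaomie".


Input: aaomie
Reading characters right to left:
  Position 5: 'e'
  Position 4: 'i'
  Position 3: 'm'
  Position 2: 'o'
  Position 1: 'a'
  Position 0: 'a'
Reversed: eimoaa

eimoaa


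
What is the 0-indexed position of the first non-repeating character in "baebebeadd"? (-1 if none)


Input: baebebeadd
Character frequencies:
  'a': 2
  'b': 3
  'd': 2
  'e': 3
Scanning left to right for freq == 1:
  Position 0 ('b'): freq=3, skip
  Position 1 ('a'): freq=2, skip
  Position 2 ('e'): freq=3, skip
  Position 3 ('b'): freq=3, skip
  Position 4 ('e'): freq=3, skip
  Position 5 ('b'): freq=3, skip
  Position 6 ('e'): freq=3, skip
  Position 7 ('a'): freq=2, skip
  Position 8 ('d'): freq=2, skip
  Position 9 ('d'): freq=2, skip
  No unique character found => answer = -1

-1


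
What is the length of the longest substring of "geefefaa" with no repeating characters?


Input: "geefefaa"
Sliding window (track last position of each char):
  Position 0 ('g'): window [0,0] length 1 -- new best
  Position 1 ('e'): window [0,1] length 2 -- new best
  Position 2 ('e'): repeat (last at 1), move window start to 2
  Position 2 ('e'): window [2,2] length 1
  Position 3 ('f'): window [2,3] length 2
  Position 4 ('e'): repeat (last at 2), move window start to 3
  Position 4 ('e'): window [3,4] length 2
  Position 5 ('f'): repeat (last at 3), move window start to 4
  Position 5 ('f'): window [4,5] length 2
  Position 6 ('a'): window [4,6] length 3 -- new best
  Position 7 ('a'): repeat (last at 6), move window start to 7
  Position 7 ('a'): window [7,7] length 1
Longest substring with no repeats: "efa" with length 3

3


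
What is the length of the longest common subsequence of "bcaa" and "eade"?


LCS of "bcaa" and "eade"
DP table:
           e    a    d    e
      0    0    0    0    0
  b   0    0    0    0    0
  c   0    0    0    0    0
  a   0    0    1    1    1
  a   0    0    1    1    1
LCS length = dp[4][4] = 1

1


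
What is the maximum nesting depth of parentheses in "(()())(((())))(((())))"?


Input: "(()())(((())))(((())))"
Tracking depth:
  Position 0 '(': depth becomes 1
  Position 1 '(': depth becomes 2
  Position 2 ')': depth becomes 1
  Position 3 '(': depth becomes 2
  Position 4 ')': depth becomes 1
  Position 5 ')': depth becomes 0
  Position 6 '(': depth becomes 1
  Position 7 '(': depth becomes 2
  Position 8 '(': depth becomes 3
  Position 9 '(': depth becomes 4
  Position 10 ')': depth becomes 3
  Position 11 ')': depth becomes 2
  Position 12 ')': depth becomes 1
  Position 13 ')': depth becomes 0
  Position 14 '(': depth becomes 1
  Position 15 '(': depth becomes 2
  Position 16 '(': depth becomes 3
  Position 17 '(': depth becomes 4
  Position 18 ')': depth becomes 3
  Position 19 ')': depth becomes 2
  Position 20 ')': depth becomes 1
  Position 21 ')': depth becomes 0
Maximum depth reached: 4

4


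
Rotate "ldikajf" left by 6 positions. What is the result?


Input: "ldikajf", rotate left by 6
First 6 characters: "ldikaj"
Remaining characters: "f"
Concatenate remaining + first: "f" + "ldikaj" = "fldikaj"

fldikaj


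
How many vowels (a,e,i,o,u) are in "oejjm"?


Input: oejjm
Checking each character:
  'o' at position 0: vowel (running total: 1)
  'e' at position 1: vowel (running total: 2)
  'j' at position 2: consonant
  'j' at position 3: consonant
  'm' at position 4: consonant
Total vowels: 2

2


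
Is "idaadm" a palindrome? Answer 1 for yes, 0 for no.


Input: idaadm
Reversed: mdaadi
  Compare pos 0 ('i') with pos 5 ('m'): MISMATCH
  Compare pos 1 ('d') with pos 4 ('d'): match
  Compare pos 2 ('a') with pos 3 ('a'): match
Result: not a palindrome

0


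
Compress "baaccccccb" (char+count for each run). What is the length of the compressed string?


Input: baaccccccb
Runs:
  'b' x 1 => "b1"
  'a' x 2 => "a2"
  'c' x 6 => "c6"
  'b' x 1 => "b1"
Compressed: "b1a2c6b1"
Compressed length: 8

8


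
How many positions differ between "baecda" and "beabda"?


Comparing "baecda" and "beabda" position by position:
  Position 0: 'b' vs 'b' => same
  Position 1: 'a' vs 'e' => DIFFER
  Position 2: 'e' vs 'a' => DIFFER
  Position 3: 'c' vs 'b' => DIFFER
  Position 4: 'd' vs 'd' => same
  Position 5: 'a' vs 'a' => same
Positions that differ: 3

3


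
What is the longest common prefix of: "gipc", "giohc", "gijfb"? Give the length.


Words: gipc, giohc, gijfb
  Position 0: all 'g' => match
  Position 1: all 'i' => match
  Position 2: ('p', 'o', 'j') => mismatch, stop
LCP = "gi" (length 2)

2


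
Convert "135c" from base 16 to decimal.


Input: "135c" in base 16
Positional expansion:
  Digit '1' (value 1) x 16^3 = 4096
  Digit '3' (value 3) x 16^2 = 768
  Digit '5' (value 5) x 16^1 = 80
  Digit 'c' (value 12) x 16^0 = 12
Sum = 4956

4956


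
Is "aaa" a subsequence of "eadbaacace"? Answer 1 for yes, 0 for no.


Check if "aaa" is a subsequence of "eadbaacace"
Greedy scan:
  Position 0 ('e'): no match needed
  Position 1 ('a'): matches sub[0] = 'a'
  Position 2 ('d'): no match needed
  Position 3 ('b'): no match needed
  Position 4 ('a'): matches sub[1] = 'a'
  Position 5 ('a'): matches sub[2] = 'a'
  Position 6 ('c'): no match needed
  Position 7 ('a'): no match needed
  Position 8 ('c'): no match needed
  Position 9 ('e'): no match needed
All 3 characters matched => is a subsequence

1


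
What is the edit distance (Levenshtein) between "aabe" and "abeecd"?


Computing edit distance: "aabe" -> "abeecd"
DP table:
           a    b    e    e    c    d
      0    1    2    3    4    5    6
  a   1    0    1    2    3    4    5
  a   2    1    1    2    3    4    5
  b   3    2    1    2    3    4    5
  e   4    3    2    1    2    3    4
Edit distance = dp[4][6] = 4

4


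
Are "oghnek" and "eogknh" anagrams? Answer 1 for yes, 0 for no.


Strings: "oghnek", "eogknh"
Sorted first:  eghkno
Sorted second: eghkno
Sorted forms match => anagrams

1


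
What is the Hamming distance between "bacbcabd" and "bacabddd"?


Comparing "bacbcabd" and "bacabddd" position by position:
  Position 0: 'b' vs 'b' => same
  Position 1: 'a' vs 'a' => same
  Position 2: 'c' vs 'c' => same
  Position 3: 'b' vs 'a' => differ
  Position 4: 'c' vs 'b' => differ
  Position 5: 'a' vs 'd' => differ
  Position 6: 'b' vs 'd' => differ
  Position 7: 'd' vs 'd' => same
Total differences (Hamming distance): 4

4


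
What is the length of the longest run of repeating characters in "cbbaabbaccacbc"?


Input: "cbbaabbaccacbc"
Scanning for longest run:
  Position 1 ('b'): new char, reset run to 1
  Position 2 ('b'): continues run of 'b', length=2
  Position 3 ('a'): new char, reset run to 1
  Position 4 ('a'): continues run of 'a', length=2
  Position 5 ('b'): new char, reset run to 1
  Position 6 ('b'): continues run of 'b', length=2
  Position 7 ('a'): new char, reset run to 1
  Position 8 ('c'): new char, reset run to 1
  Position 9 ('c'): continues run of 'c', length=2
  Position 10 ('a'): new char, reset run to 1
  Position 11 ('c'): new char, reset run to 1
  Position 12 ('b'): new char, reset run to 1
  Position 13 ('c'): new char, reset run to 1
Longest run: 'b' with length 2

2


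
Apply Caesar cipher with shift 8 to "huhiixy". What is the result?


Caesar cipher: shift "huhiixy" by 8
  'h' (pos 7) + 8 = pos 15 = 'p'
  'u' (pos 20) + 8 = pos 2 = 'c'
  'h' (pos 7) + 8 = pos 15 = 'p'
  'i' (pos 8) + 8 = pos 16 = 'q'
  'i' (pos 8) + 8 = pos 16 = 'q'
  'x' (pos 23) + 8 = pos 5 = 'f'
  'y' (pos 24) + 8 = pos 6 = 'g'
Result: pcpqqfg

pcpqqfg


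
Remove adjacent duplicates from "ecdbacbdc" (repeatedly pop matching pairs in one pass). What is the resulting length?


Input: ecdbacbdc
Stack-based adjacent duplicate removal:
  Read 'e': push. Stack: e
  Read 'c': push. Stack: ec
  Read 'd': push. Stack: ecd
  Read 'b': push. Stack: ecdb
  Read 'a': push. Stack: ecdba
  Read 'c': push. Stack: ecdbac
  Read 'b': push. Stack: ecdbacb
  Read 'd': push. Stack: ecdbacbd
  Read 'c': push. Stack: ecdbacbdc
Final stack: "ecdbacbdc" (length 9)

9


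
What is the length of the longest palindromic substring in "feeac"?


Input: "feeac"
Checking substrings for palindromes:
  [1:3] "ee" (len 2) => palindrome
Longest palindromic substring: "ee" with length 2

2


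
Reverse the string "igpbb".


Input: igpbb
Reading characters right to left:
  Position 4: 'b'
  Position 3: 'b'
  Position 2: 'p'
  Position 1: 'g'
  Position 0: 'i'
Reversed: bbpgi

bbpgi


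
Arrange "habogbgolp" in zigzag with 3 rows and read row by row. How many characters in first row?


Zigzag "habogbgolp" into 3 rows:
Placing characters:
  'h' => row 0
  'a' => row 1
  'b' => row 2
  'o' => row 1
  'g' => row 0
  'b' => row 1
  'g' => row 2
  'o' => row 1
  'l' => row 0
  'p' => row 1
Rows:
  Row 0: "hgl"
  Row 1: "aobop"
  Row 2: "bg"
First row length: 3

3


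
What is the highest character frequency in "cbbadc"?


Input: cbbadc
Character counts:
  'a': 1
  'b': 2
  'c': 2
  'd': 1
Maximum frequency: 2

2


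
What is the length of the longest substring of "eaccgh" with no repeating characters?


Input: "eaccgh"
Sliding window (track last position of each char):
  Position 0 ('e'): window [0,0] length 1 -- new best
  Position 1 ('a'): window [0,1] length 2 -- new best
  Position 2 ('c'): window [0,2] length 3 -- new best
  Position 3 ('c'): repeat (last at 2), move window start to 3
  Position 3 ('c'): window [3,3] length 1
  Position 4 ('g'): window [3,4] length 2
  Position 5 ('h'): window [3,5] length 3
Longest substring with no repeats: "eac" with length 3

3


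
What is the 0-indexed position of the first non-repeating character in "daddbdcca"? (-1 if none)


Input: daddbdcca
Character frequencies:
  'a': 2
  'b': 1
  'c': 2
  'd': 4
Scanning left to right for freq == 1:
  Position 0 ('d'): freq=4, skip
  Position 1 ('a'): freq=2, skip
  Position 2 ('d'): freq=4, skip
  Position 3 ('d'): freq=4, skip
  Position 4 ('b'): unique! => answer = 4

4


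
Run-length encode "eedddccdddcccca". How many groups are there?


Input: eedddccdddcccca
Scanning for consecutive runs:
  Group 1: 'e' x 2 (positions 0-1)
  Group 2: 'd' x 3 (positions 2-4)
  Group 3: 'c' x 2 (positions 5-6)
  Group 4: 'd' x 3 (positions 7-9)
  Group 5: 'c' x 4 (positions 10-13)
  Group 6: 'a' x 1 (positions 14-14)
Total groups: 6

6


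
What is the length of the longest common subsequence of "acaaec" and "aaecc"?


LCS of "acaaec" and "aaecc"
DP table:
           a    a    e    c    c
      0    0    0    0    0    0
  a   0    1    1    1    1    1
  c   0    1    1    1    2    2
  a   0    1    2    2    2    2
  a   0    1    2    2    2    2
  e   0    1    2    3    3    3
  c   0    1    2    3    4    4
LCS length = dp[6][5] = 4

4


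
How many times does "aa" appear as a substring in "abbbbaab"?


Searching for "aa" in "abbbbaab"
Scanning each position:
  Position 0: "ab" => no
  Position 1: "bb" => no
  Position 2: "bb" => no
  Position 3: "bb" => no
  Position 4: "ba" => no
  Position 5: "aa" => MATCH
  Position 6: "ab" => no
Total occurrences: 1

1


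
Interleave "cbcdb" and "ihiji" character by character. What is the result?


Interleaving "cbcdb" and "ihiji":
  Position 0: 'c' from first, 'i' from second => "ci"
  Position 1: 'b' from first, 'h' from second => "bh"
  Position 2: 'c' from first, 'i' from second => "ci"
  Position 3: 'd' from first, 'j' from second => "dj"
  Position 4: 'b' from first, 'i' from second => "bi"
Result: cibhcidjbi

cibhcidjbi


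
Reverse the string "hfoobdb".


Input: hfoobdb
Reading characters right to left:
  Position 6: 'b'
  Position 5: 'd'
  Position 4: 'b'
  Position 3: 'o'
  Position 2: 'o'
  Position 1: 'f'
  Position 0: 'h'
Reversed: bdboofh

bdboofh


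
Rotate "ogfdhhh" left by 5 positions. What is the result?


Input: "ogfdhhh", rotate left by 5
First 5 characters: "ogfdh"
Remaining characters: "hh"
Concatenate remaining + first: "hh" + "ogfdh" = "hhogfdh"

hhogfdh


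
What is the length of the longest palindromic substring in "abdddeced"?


Input: "abdddeced"
Checking substrings for palindromes:
  [4:9] "deced" (len 5) => palindrome
  [2:5] "ddd" (len 3) => palindrome
  [5:8] "ece" (len 3) => palindrome
  [2:4] "dd" (len 2) => palindrome
  [3:5] "dd" (len 2) => palindrome
Longest palindromic substring: "deced" with length 5

5


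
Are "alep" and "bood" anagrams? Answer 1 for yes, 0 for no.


Strings: "alep", "bood"
Sorted first:  aelp
Sorted second: bdoo
Differ at position 0: 'a' vs 'b' => not anagrams

0


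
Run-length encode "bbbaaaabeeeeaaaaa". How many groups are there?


Input: bbbaaaabeeeeaaaaa
Scanning for consecutive runs:
  Group 1: 'b' x 3 (positions 0-2)
  Group 2: 'a' x 4 (positions 3-6)
  Group 3: 'b' x 1 (positions 7-7)
  Group 4: 'e' x 4 (positions 8-11)
  Group 5: 'a' x 5 (positions 12-16)
Total groups: 5

5


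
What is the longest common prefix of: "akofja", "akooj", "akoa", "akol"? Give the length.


Words: akofja, akooj, akoa, akol
  Position 0: all 'a' => match
  Position 1: all 'k' => match
  Position 2: all 'o' => match
  Position 3: ('f', 'o', 'a', 'l') => mismatch, stop
LCP = "ako" (length 3)

3


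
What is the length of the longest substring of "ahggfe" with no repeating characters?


Input: "ahggfe"
Sliding window (track last position of each char):
  Position 0 ('a'): window [0,0] length 1 -- new best
  Position 1 ('h'): window [0,1] length 2 -- new best
  Position 2 ('g'): window [0,2] length 3 -- new best
  Position 3 ('g'): repeat (last at 2), move window start to 3
  Position 3 ('g'): window [3,3] length 1
  Position 4 ('f'): window [3,4] length 2
  Position 5 ('e'): window [3,5] length 3
Longest substring with no repeats: "ahg" with length 3

3


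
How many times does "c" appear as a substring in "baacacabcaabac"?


Searching for "c" in "baacacabcaabac"
Scanning each position:
  Position 0: "b" => no
  Position 1: "a" => no
  Position 2: "a" => no
  Position 3: "c" => MATCH
  Position 4: "a" => no
  Position 5: "c" => MATCH
  Position 6: "a" => no
  Position 7: "b" => no
  Position 8: "c" => MATCH
  Position 9: "a" => no
  Position 10: "a" => no
  Position 11: "b" => no
  Position 12: "a" => no
  Position 13: "c" => MATCH
Total occurrences: 4

4


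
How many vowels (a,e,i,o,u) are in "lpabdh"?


Input: lpabdh
Checking each character:
  'l' at position 0: consonant
  'p' at position 1: consonant
  'a' at position 2: vowel (running total: 1)
  'b' at position 3: consonant
  'd' at position 4: consonant
  'h' at position 5: consonant
Total vowels: 1

1


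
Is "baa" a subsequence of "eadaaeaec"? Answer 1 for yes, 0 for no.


Check if "baa" is a subsequence of "eadaaeaec"
Greedy scan:
  Position 0 ('e'): no match needed
  Position 1 ('a'): no match needed
  Position 2 ('d'): no match needed
  Position 3 ('a'): no match needed
  Position 4 ('a'): no match needed
  Position 5 ('e'): no match needed
  Position 6 ('a'): no match needed
  Position 7 ('e'): no match needed
  Position 8 ('c'): no match needed
Only matched 0/3 characters => not a subsequence

0


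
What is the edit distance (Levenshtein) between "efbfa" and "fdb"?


Computing edit distance: "efbfa" -> "fdb"
DP table:
           f    d    b
      0    1    2    3
  e   1    1    2    3
  f   2    1    2    3
  b   3    2    2    2
  f   4    3    3    3
  a   5    4    4    4
Edit distance = dp[5][3] = 4

4


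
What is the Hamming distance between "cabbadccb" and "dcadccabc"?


Comparing "cabbadccb" and "dcadccabc" position by position:
  Position 0: 'c' vs 'd' => differ
  Position 1: 'a' vs 'c' => differ
  Position 2: 'b' vs 'a' => differ
  Position 3: 'b' vs 'd' => differ
  Position 4: 'a' vs 'c' => differ
  Position 5: 'd' vs 'c' => differ
  Position 6: 'c' vs 'a' => differ
  Position 7: 'c' vs 'b' => differ
  Position 8: 'b' vs 'c' => differ
Total differences (Hamming distance): 9

9


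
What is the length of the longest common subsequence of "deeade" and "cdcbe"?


LCS of "deeade" and "cdcbe"
DP table:
           c    d    c    b    e
      0    0    0    0    0    0
  d   0    0    1    1    1    1
  e   0    0    1    1    1    2
  e   0    0    1    1    1    2
  a   0    0    1    1    1    2
  d   0    0    1    1    1    2
  e   0    0    1    1    1    2
LCS length = dp[6][5] = 2

2


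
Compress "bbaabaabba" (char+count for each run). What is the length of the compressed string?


Input: bbaabaabba
Runs:
  'b' x 2 => "b2"
  'a' x 2 => "a2"
  'b' x 1 => "b1"
  'a' x 2 => "a2"
  'b' x 2 => "b2"
  'a' x 1 => "a1"
Compressed: "b2a2b1a2b2a1"
Compressed length: 12

12


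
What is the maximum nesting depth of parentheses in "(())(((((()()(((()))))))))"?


Input: "(())(((((()()(((()))))))))"
Tracking depth:
  Position 0 '(': depth becomes 1
  Position 1 '(': depth becomes 2
  Position 2 ')': depth becomes 1
  Position 3 ')': depth becomes 0
  Position 4 '(': depth becomes 1
  Position 5 '(': depth becomes 2
  Position 6 '(': depth becomes 3
  Position 7 '(': depth becomes 4
  Position 8 '(': depth becomes 5
  Position 9 '(': depth becomes 6
  Position 10 ')': depth becomes 5
  Position 11 '(': depth becomes 6
  Position 12 ')': depth becomes 5
  Position 13 '(': depth becomes 6
  Position 14 '(': depth becomes 7
  Position 15 '(': depth becomes 8
  Position 16 '(': depth becomes 9
  Position 17 ')': depth becomes 8
  Position 18 ')': depth becomes 7
  Position 19 ')': depth becomes 6
  Position 20 ')': depth becomes 5
  Position 21 ')': depth becomes 4
  Position 22 ')': depth becomes 3
  Position 23 ')': depth becomes 2
  Position 24 ')': depth becomes 1
  Position 25 ')': depth becomes 0
Maximum depth reached: 9

9


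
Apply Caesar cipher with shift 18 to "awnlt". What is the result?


Caesar cipher: shift "awnlt" by 18
  'a' (pos 0) + 18 = pos 18 = 's'
  'w' (pos 22) + 18 = pos 14 = 'o'
  'n' (pos 13) + 18 = pos 5 = 'f'
  'l' (pos 11) + 18 = pos 3 = 'd'
  't' (pos 19) + 18 = pos 11 = 'l'
Result: sofdl

sofdl


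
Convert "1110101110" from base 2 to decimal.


Input: "1110101110" in base 2
Positional expansion:
  Digit '1' (value 1) x 2^9 = 512
  Digit '1' (value 1) x 2^8 = 256
  Digit '1' (value 1) x 2^7 = 128
  Digit '0' (value 0) x 2^6 = 0
  Digit '1' (value 1) x 2^5 = 32
  Digit '0' (value 0) x 2^4 = 0
  Digit '1' (value 1) x 2^3 = 8
  Digit '1' (value 1) x 2^2 = 4
  Digit '1' (value 1) x 2^1 = 2
  Digit '0' (value 0) x 2^0 = 0
Sum = 942

942


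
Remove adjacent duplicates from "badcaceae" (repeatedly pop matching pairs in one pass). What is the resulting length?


Input: badcaceae
Stack-based adjacent duplicate removal:
  Read 'b': push. Stack: b
  Read 'a': push. Stack: ba
  Read 'd': push. Stack: bad
  Read 'c': push. Stack: badc
  Read 'a': push. Stack: badca
  Read 'c': push. Stack: badcac
  Read 'e': push. Stack: badcace
  Read 'a': push. Stack: badcacea
  Read 'e': push. Stack: badcaceae
Final stack: "badcaceae" (length 9)

9


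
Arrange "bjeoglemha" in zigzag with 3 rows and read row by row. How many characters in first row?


Zigzag "bjeoglemha" into 3 rows:
Placing characters:
  'b' => row 0
  'j' => row 1
  'e' => row 2
  'o' => row 1
  'g' => row 0
  'l' => row 1
  'e' => row 2
  'm' => row 1
  'h' => row 0
  'a' => row 1
Rows:
  Row 0: "bgh"
  Row 1: "jolma"
  Row 2: "ee"
First row length: 3

3


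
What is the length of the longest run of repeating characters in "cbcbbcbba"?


Input: "cbcbbcbba"
Scanning for longest run:
  Position 1 ('b'): new char, reset run to 1
  Position 2 ('c'): new char, reset run to 1
  Position 3 ('b'): new char, reset run to 1
  Position 4 ('b'): continues run of 'b', length=2
  Position 5 ('c'): new char, reset run to 1
  Position 6 ('b'): new char, reset run to 1
  Position 7 ('b'): continues run of 'b', length=2
  Position 8 ('a'): new char, reset run to 1
Longest run: 'b' with length 2

2


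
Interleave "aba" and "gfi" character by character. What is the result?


Interleaving "aba" and "gfi":
  Position 0: 'a' from first, 'g' from second => "ag"
  Position 1: 'b' from first, 'f' from second => "bf"
  Position 2: 'a' from first, 'i' from second => "ai"
Result: agbfai

agbfai


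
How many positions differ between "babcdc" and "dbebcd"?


Comparing "babcdc" and "dbebcd" position by position:
  Position 0: 'b' vs 'd' => DIFFER
  Position 1: 'a' vs 'b' => DIFFER
  Position 2: 'b' vs 'e' => DIFFER
  Position 3: 'c' vs 'b' => DIFFER
  Position 4: 'd' vs 'c' => DIFFER
  Position 5: 'c' vs 'd' => DIFFER
Positions that differ: 6

6


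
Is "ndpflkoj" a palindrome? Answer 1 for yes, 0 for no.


Input: ndpflkoj
Reversed: joklfpdn
  Compare pos 0 ('n') with pos 7 ('j'): MISMATCH
  Compare pos 1 ('d') with pos 6 ('o'): MISMATCH
  Compare pos 2 ('p') with pos 5 ('k'): MISMATCH
  Compare pos 3 ('f') with pos 4 ('l'): MISMATCH
Result: not a palindrome

0


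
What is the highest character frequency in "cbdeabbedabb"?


Input: cbdeabbedabb
Character counts:
  'a': 2
  'b': 5
  'c': 1
  'd': 2
  'e': 2
Maximum frequency: 5

5


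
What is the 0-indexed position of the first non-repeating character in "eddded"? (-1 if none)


Input: eddded
Character frequencies:
  'd': 4
  'e': 2
Scanning left to right for freq == 1:
  Position 0 ('e'): freq=2, skip
  Position 1 ('d'): freq=4, skip
  Position 2 ('d'): freq=4, skip
  Position 3 ('d'): freq=4, skip
  Position 4 ('e'): freq=2, skip
  Position 5 ('d'): freq=4, skip
  No unique character found => answer = -1

-1
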